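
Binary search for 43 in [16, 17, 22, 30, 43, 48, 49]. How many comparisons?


Search for 43:
[0,6] mid=3 arr[3]=30
[4,6] mid=5 arr[5]=48
[4,4] mid=4 arr[4]=43
Total: 3 comparisons


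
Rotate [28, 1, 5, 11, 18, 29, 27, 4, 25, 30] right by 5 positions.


Right rotate by 5: [29, 27, 4, 25, 30, 28, 1, 5, 11, 18]


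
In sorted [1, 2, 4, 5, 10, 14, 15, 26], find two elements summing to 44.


Two pointers: lo=0, hi=7
No pair sums to 44


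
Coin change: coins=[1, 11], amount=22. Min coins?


dp[0]=0; dp[i]=1+min(dp[i-c] for c in coins)
...dp[17]=7, dp[18]=8, dp[19]=9, dp[20]=10, dp[21]=11, dp[22]=2
Minimum coins for 22 = 2


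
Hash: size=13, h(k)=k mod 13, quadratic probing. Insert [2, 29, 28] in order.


Insertions: 2->slot 2; 29->slot 3; 28->slot 6
Table: [None, None, 2, 29, None, None, 28, None, None, None, None, None, None]


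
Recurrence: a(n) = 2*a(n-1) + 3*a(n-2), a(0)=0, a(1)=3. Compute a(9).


Build bottom-up:
...a(7)=1641, a(8)=4920, a(9)=2*4920+3*1641=14763


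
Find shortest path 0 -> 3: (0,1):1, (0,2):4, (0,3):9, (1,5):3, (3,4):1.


Dijkstra from 0:
Distances: {0: 0, 1: 1, 2: 4, 3: 9, 4: 10, 5: 4}
Shortest distance to 3 = 9, path = [0, 3]


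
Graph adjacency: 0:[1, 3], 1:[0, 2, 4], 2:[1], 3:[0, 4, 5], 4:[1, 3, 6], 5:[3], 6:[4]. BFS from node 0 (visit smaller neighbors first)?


BFS queue: start with [0]
Visit order: [0, 1, 3, 2, 4, 5, 6]


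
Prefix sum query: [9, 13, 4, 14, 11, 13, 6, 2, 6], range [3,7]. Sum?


Prefix sums: [0, 9, 22, 26, 40, 51, 64, 70, 72, 78]
Sum[3..7] = prefix[8] - prefix[3] = 72 - 26 = 46


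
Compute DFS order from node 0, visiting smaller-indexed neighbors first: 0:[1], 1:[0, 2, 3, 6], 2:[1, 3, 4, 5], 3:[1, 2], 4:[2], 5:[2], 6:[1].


DFS stack-based: start with [0]
Visit order: [0, 1, 2, 3, 4, 5, 6]


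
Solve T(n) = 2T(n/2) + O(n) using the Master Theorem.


a=2, b=2, c=1. log_2(2)=1 = c=1. Case 2: O(n^c log n) = O(n log n)
Complexity: O(n log n)


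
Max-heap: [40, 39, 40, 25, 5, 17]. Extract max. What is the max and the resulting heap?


Max = 40
Replace root with last, heapify down
Resulting heap: [40, 39, 17, 25, 5]


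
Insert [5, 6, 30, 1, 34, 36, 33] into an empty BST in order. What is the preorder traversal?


Root = 5; build tree by BST insertion.
Preorder traversal: [5, 1, 6, 30, 34, 33, 36]


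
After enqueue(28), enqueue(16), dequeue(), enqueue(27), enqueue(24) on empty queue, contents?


enqueue(28) -> [28]
enqueue(16) -> [28, 16]
dequeue() returns 28 -> [16]
enqueue(27) -> [16, 27]
enqueue(24) -> [16, 27, 24]
Final queue (front to back): [16, 27, 24]


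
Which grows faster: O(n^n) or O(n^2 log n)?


n^2 log n grows slower than n^n
O(n^2 log n) is asymptotically smaller; O(n^n) grows faster


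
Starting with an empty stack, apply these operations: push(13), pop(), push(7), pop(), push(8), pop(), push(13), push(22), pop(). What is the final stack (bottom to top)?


push(13) -> [13]
pop() returns 13 -> []
push(7) -> [7]
pop() returns 7 -> []
push(8) -> [8]
pop() returns 8 -> []
push(13) -> [13]
push(22) -> [13, 22]
pop() returns 22 -> [13]
Final stack (bottom to top): [13]


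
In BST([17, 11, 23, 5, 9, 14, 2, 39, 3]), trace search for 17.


BST root = 17
Search for 17: compare at each node
Path: [17]


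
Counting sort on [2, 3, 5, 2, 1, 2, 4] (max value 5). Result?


Count array: [0, 1, 3, 1, 1, 1]
Reconstruct: [1, 2, 2, 2, 3, 4, 5]


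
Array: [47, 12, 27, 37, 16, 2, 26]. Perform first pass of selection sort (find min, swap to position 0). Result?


After one pass: [2, 12, 27, 37, 16, 47, 26]


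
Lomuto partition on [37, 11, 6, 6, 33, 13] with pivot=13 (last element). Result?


Elements <= 13 go left of pivot.
Result: [11, 6, 6, 13, 33, 37], pivot at index 3


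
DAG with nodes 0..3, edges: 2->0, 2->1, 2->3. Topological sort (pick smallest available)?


Kahn's algorithm, process smallest node first
Order: [2, 0, 1, 3]


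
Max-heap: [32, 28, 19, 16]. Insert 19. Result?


Append 19: [32, 28, 19, 16, 19]
Bubble up: no swaps needed
Result: [32, 28, 19, 16, 19]


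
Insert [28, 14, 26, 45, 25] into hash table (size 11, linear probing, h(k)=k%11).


Insertions: 28->slot 6; 14->slot 3; 26->slot 4; 45->slot 1; 25->slot 5
Table: [None, 45, None, 14, 26, 25, 28, None, None, None, None]


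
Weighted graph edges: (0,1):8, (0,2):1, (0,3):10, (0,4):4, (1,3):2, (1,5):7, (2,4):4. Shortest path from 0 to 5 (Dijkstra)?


Dijkstra from 0:
Distances: {0: 0, 1: 8, 2: 1, 3: 10, 4: 4, 5: 15}
Shortest distance to 5 = 15, path = [0, 1, 5]


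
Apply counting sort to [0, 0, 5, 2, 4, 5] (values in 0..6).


Count array: [2, 0, 1, 0, 1, 2, 0]
Reconstruct: [0, 0, 2, 4, 5, 5]


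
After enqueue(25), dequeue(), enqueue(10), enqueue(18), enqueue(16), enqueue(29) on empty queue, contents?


enqueue(25) -> [25]
dequeue() returns 25 -> []
enqueue(10) -> [10]
enqueue(18) -> [10, 18]
enqueue(16) -> [10, 18, 16]
enqueue(29) -> [10, 18, 16, 29]
Final queue (front to back): [10, 18, 16, 29]


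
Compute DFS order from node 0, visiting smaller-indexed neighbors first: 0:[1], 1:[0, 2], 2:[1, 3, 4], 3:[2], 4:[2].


DFS stack-based: start with [0]
Visit order: [0, 1, 2, 3, 4]


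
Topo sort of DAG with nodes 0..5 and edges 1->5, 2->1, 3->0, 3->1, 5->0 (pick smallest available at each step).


Kahn's algorithm, process smallest node first
Order: [2, 3, 1, 4, 5, 0]


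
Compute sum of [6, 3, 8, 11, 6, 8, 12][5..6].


Prefix sums: [0, 6, 9, 17, 28, 34, 42, 54]
Sum[5..6] = prefix[7] - prefix[5] = 54 - 34 = 20


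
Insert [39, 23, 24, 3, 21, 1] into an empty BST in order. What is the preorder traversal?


Root = 39; build tree by BST insertion.
Preorder traversal: [39, 23, 3, 1, 21, 24]


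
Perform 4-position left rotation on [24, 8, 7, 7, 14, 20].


Left rotate by 4: [14, 20, 24, 8, 7, 7]


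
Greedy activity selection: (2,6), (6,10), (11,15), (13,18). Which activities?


Greedy: pick earliest-ending, then skip overlaps.
Selected (3 activities): [(2, 6), (6, 10), (11, 15)]


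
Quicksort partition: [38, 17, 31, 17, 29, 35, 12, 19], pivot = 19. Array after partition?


Elements <= 19 go left of pivot.
Result: [17, 17, 12, 19, 29, 35, 31, 38], pivot at index 3


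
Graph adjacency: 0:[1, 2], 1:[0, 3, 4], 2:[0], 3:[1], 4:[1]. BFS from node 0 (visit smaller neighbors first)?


BFS queue: start with [0]
Visit order: [0, 1, 2, 3, 4]


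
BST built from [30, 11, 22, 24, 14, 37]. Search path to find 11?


BST root = 30
Search for 11: compare at each node
Path: [30, 11]


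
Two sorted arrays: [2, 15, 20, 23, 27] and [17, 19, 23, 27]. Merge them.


Compare heads, take smaller each step.
Merged: [2, 15, 17, 19, 20, 23, 23, 27, 27]


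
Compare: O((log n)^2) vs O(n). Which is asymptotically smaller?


polylogarithmic grows slower than linear
O((log n)^2) is asymptotically smaller; O(n) grows faster


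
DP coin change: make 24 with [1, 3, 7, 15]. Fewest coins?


dp[0]=0; dp[i]=1+min(dp[i-c] for c in coins)
...dp[19]=3, dp[20]=4, dp[21]=3, dp[22]=2, dp[23]=3, dp[24]=4
Minimum coins for 24 = 4


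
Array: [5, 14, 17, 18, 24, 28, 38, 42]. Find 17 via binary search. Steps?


Search for 17:
[0,7] mid=3 arr[3]=18
[0,2] mid=1 arr[1]=14
[2,2] mid=2 arr[2]=17
Total: 3 comparisons


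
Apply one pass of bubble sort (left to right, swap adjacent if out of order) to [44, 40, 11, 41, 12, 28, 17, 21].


After one pass: [40, 11, 41, 12, 28, 17, 21, 44]


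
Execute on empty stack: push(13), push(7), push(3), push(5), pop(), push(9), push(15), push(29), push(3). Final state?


push(13) -> [13]
push(7) -> [13, 7]
push(3) -> [13, 7, 3]
push(5) -> [13, 7, 3, 5]
pop() returns 5 -> [13, 7, 3]
push(9) -> [13, 7, 3, 9]
push(15) -> [13, 7, 3, 9, 15]
push(29) -> [13, 7, 3, 9, 15, 29]
push(3) -> [13, 7, 3, 9, 15, 29, 3]
Final stack (bottom to top): [13, 7, 3, 9, 15, 29, 3]


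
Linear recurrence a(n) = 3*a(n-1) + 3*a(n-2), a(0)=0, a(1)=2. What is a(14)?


Build bottom-up:
...a(12)=3849120, a(13)=14593122, a(14)=3*14593122+3*3849120=55326726


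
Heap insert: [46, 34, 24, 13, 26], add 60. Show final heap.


Append 60: [46, 34, 24, 13, 26, 60]
Bubble up: swap idx 5(60) with idx 2(24); swap idx 2(60) with idx 0(46)
Result: [60, 34, 46, 13, 26, 24]


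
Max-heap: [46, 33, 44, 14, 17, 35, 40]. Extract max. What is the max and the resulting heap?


Max = 46
Replace root with last, heapify down
Resulting heap: [44, 33, 40, 14, 17, 35]


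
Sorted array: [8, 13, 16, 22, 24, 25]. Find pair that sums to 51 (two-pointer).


Two pointers: lo=0, hi=5
No pair sums to 51


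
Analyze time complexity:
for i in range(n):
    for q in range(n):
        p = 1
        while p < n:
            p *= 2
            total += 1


Per nesting level: O(n) * O(n) * O(log n) = O(n^2 log n)
Complexity: O(n^2 log n)


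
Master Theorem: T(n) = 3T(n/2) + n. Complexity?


a=3, b=2, c=1. log_2(3)=1.585 > c=1. Case 1: O(n^log_b(a)) = O(n^1.585)
Complexity: O(n^1.585)


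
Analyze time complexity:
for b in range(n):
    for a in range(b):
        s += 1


Per nesting level: O(n) * O(n) [triangular over b] = O(n^2)
Complexity: O(n^2)


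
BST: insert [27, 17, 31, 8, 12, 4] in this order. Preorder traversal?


Root = 27; build tree by BST insertion.
Preorder traversal: [27, 17, 8, 4, 12, 31]


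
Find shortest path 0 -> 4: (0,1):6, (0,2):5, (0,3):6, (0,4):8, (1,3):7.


Dijkstra from 0:
Distances: {0: 0, 1: 6, 2: 5, 3: 6, 4: 8}
Shortest distance to 4 = 8, path = [0, 4]


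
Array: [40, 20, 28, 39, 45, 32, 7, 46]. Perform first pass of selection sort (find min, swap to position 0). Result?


After one pass: [7, 20, 28, 39, 45, 32, 40, 46]


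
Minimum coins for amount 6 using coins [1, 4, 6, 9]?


dp[0]=0; dp[i]=1+min(dp[i-c] for c in coins)
...dp[1]=1, dp[2]=2, dp[3]=3, dp[4]=1, dp[5]=2, dp[6]=1
Minimum coins for 6 = 1


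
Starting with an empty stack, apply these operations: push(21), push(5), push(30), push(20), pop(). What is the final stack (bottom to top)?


push(21) -> [21]
push(5) -> [21, 5]
push(30) -> [21, 5, 30]
push(20) -> [21, 5, 30, 20]
pop() returns 20 -> [21, 5, 30]
Final stack (bottom to top): [21, 5, 30]


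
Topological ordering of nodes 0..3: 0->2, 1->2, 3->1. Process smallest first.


Kahn's algorithm, process smallest node first
Order: [0, 3, 1, 2]


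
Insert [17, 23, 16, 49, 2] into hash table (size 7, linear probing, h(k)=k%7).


Insertions: 17->slot 3; 23->slot 2; 16->slot 4; 49->slot 0; 2->slot 5
Table: [49, None, 23, 17, 16, 2, None]


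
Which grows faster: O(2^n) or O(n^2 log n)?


n^2 log n grows slower than exponential
O(n^2 log n) is asymptotically smaller; O(2^n) grows faster


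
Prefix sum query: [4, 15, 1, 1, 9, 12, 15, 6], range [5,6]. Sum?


Prefix sums: [0, 4, 19, 20, 21, 30, 42, 57, 63]
Sum[5..6] = prefix[7] - prefix[5] = 57 - 30 = 27


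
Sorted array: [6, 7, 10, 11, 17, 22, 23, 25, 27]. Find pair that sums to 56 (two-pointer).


Two pointers: lo=0, hi=8
No pair sums to 56


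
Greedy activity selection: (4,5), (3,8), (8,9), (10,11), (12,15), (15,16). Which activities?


Greedy: pick earliest-ending, then skip overlaps.
Selected (5 activities): [(4, 5), (8, 9), (10, 11), (12, 15), (15, 16)]


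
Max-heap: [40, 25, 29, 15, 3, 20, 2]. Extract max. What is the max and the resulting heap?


Max = 40
Replace root with last, heapify down
Resulting heap: [29, 25, 20, 15, 3, 2]


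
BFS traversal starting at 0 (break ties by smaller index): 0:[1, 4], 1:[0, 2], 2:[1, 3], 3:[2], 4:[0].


BFS queue: start with [0]
Visit order: [0, 1, 4, 2, 3]


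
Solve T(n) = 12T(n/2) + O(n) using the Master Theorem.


a=12, b=2, c=1. log_2(12)=3.585 > c=1. Case 1: O(n^log_b(a)) = O(n^3.585)
Complexity: O(n^3.585)


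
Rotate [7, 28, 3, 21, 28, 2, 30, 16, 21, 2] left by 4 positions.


Left rotate by 4: [28, 2, 30, 16, 21, 2, 7, 28, 3, 21]


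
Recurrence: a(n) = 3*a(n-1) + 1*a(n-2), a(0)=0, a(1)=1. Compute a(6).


Build bottom-up:
...a(4)=33, a(5)=109, a(6)=3*109+1*33=360


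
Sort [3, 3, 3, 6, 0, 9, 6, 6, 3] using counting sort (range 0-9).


Count array: [1, 0, 0, 4, 0, 0, 3, 0, 0, 1]
Reconstruct: [0, 3, 3, 3, 3, 6, 6, 6, 9]


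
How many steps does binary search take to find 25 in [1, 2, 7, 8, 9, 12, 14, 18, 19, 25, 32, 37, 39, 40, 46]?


Search for 25:
[0,14] mid=7 arr[7]=18
[8,14] mid=11 arr[11]=37
[8,10] mid=9 arr[9]=25
Total: 3 comparisons


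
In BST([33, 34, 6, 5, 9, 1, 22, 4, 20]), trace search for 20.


BST root = 33
Search for 20: compare at each node
Path: [33, 6, 9, 22, 20]


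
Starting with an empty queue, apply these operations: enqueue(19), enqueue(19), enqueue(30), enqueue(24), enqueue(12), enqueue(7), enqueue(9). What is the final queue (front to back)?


enqueue(19) -> [19]
enqueue(19) -> [19, 19]
enqueue(30) -> [19, 19, 30]
enqueue(24) -> [19, 19, 30, 24]
enqueue(12) -> [19, 19, 30, 24, 12]
enqueue(7) -> [19, 19, 30, 24, 12, 7]
enqueue(9) -> [19, 19, 30, 24, 12, 7, 9]
Final queue (front to back): [19, 19, 30, 24, 12, 7, 9]


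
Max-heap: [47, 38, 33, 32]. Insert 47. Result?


Append 47: [47, 38, 33, 32, 47]
Bubble up: swap idx 4(47) with idx 1(38)
Result: [47, 47, 33, 32, 38]


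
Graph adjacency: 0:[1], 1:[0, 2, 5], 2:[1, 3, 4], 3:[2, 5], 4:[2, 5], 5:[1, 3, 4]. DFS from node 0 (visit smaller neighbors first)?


DFS stack-based: start with [0]
Visit order: [0, 1, 2, 3, 5, 4]


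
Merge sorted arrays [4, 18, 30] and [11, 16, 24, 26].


Compare heads, take smaller each step.
Merged: [4, 11, 16, 18, 24, 26, 30]


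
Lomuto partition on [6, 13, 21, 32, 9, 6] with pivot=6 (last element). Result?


Elements <= 6 go left of pivot.
Result: [6, 6, 21, 32, 9, 13], pivot at index 1


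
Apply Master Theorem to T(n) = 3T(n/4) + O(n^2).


a=3, b=4, c=2. log_4(3)=0.792 < c=2. Case 3: O(n^c) = O(n^2)
Complexity: O(n^2)


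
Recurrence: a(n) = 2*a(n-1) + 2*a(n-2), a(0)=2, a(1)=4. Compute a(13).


Build bottom-up:
...a(11)=99840, a(12)=272768, a(13)=2*272768+2*99840=745216


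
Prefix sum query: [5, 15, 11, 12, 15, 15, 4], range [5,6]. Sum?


Prefix sums: [0, 5, 20, 31, 43, 58, 73, 77]
Sum[5..6] = prefix[7] - prefix[5] = 77 - 58 = 19


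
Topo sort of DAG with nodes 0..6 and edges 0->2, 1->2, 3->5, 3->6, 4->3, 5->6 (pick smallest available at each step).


Kahn's algorithm, process smallest node first
Order: [0, 1, 2, 4, 3, 5, 6]


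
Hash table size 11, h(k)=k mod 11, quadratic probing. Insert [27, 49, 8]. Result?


Insertions: 27->slot 5; 49->slot 6; 8->slot 8
Table: [None, None, None, None, None, 27, 49, None, 8, None, None]


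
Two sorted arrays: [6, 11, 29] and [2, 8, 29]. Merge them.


Compare heads, take smaller each step.
Merged: [2, 6, 8, 11, 29, 29]


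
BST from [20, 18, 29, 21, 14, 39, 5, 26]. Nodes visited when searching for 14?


BST root = 20
Search for 14: compare at each node
Path: [20, 18, 14]


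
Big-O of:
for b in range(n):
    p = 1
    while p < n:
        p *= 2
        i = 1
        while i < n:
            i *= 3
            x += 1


Per nesting level: O(n) * O(log n) * O(log n) = O(n (log n)^2)
Complexity: O(n (log n)^2)


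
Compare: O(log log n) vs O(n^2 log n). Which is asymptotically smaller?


double-logarithmic grows slower than n^2 log n
O(log log n) is asymptotically smaller; O(n^2 log n) grows faster


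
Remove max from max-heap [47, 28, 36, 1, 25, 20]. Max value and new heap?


Max = 47
Replace root with last, heapify down
Resulting heap: [36, 28, 20, 1, 25]


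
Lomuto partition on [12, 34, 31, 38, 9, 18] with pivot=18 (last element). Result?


Elements <= 18 go left of pivot.
Result: [12, 9, 18, 38, 34, 31], pivot at index 2


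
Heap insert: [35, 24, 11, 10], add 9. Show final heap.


Append 9: [35, 24, 11, 10, 9]
Bubble up: no swaps needed
Result: [35, 24, 11, 10, 9]


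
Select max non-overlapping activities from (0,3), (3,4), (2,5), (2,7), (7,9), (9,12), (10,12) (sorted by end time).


Greedy: pick earliest-ending, then skip overlaps.
Selected (4 activities): [(0, 3), (3, 4), (7, 9), (9, 12)]


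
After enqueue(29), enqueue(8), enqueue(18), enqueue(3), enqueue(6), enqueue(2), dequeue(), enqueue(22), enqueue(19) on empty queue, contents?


enqueue(29) -> [29]
enqueue(8) -> [29, 8]
enqueue(18) -> [29, 8, 18]
enqueue(3) -> [29, 8, 18, 3]
enqueue(6) -> [29, 8, 18, 3, 6]
enqueue(2) -> [29, 8, 18, 3, 6, 2]
dequeue() returns 29 -> [8, 18, 3, 6, 2]
enqueue(22) -> [8, 18, 3, 6, 2, 22]
enqueue(19) -> [8, 18, 3, 6, 2, 22, 19]
Final queue (front to back): [8, 18, 3, 6, 2, 22, 19]


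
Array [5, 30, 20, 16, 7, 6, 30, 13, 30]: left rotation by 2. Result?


Left rotate by 2: [20, 16, 7, 6, 30, 13, 30, 5, 30]


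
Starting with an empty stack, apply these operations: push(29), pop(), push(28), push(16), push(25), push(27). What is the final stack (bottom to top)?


push(29) -> [29]
pop() returns 29 -> []
push(28) -> [28]
push(16) -> [28, 16]
push(25) -> [28, 16, 25]
push(27) -> [28, 16, 25, 27]
Final stack (bottom to top): [28, 16, 25, 27]


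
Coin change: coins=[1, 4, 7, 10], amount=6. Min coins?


dp[0]=0; dp[i]=1+min(dp[i-c] for c in coins)
...dp[1]=1, dp[2]=2, dp[3]=3, dp[4]=1, dp[5]=2, dp[6]=3
Minimum coins for 6 = 3


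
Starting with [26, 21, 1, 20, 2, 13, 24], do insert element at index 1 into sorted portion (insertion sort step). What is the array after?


After one pass: [21, 26, 1, 20, 2, 13, 24]


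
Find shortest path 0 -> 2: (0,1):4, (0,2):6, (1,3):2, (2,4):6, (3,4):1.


Dijkstra from 0:
Distances: {0: 0, 1: 4, 2: 6, 3: 6, 4: 7}
Shortest distance to 2 = 6, path = [0, 2]


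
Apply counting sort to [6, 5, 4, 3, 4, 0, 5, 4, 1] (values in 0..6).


Count array: [1, 1, 0, 1, 3, 2, 1]
Reconstruct: [0, 1, 3, 4, 4, 4, 5, 5, 6]


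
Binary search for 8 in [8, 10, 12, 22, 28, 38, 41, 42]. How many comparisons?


Search for 8:
[0,7] mid=3 arr[3]=22
[0,2] mid=1 arr[1]=10
[0,0] mid=0 arr[0]=8
Total: 3 comparisons


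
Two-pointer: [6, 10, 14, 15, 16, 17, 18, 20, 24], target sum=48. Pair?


Two pointers: lo=0, hi=8
No pair sums to 48


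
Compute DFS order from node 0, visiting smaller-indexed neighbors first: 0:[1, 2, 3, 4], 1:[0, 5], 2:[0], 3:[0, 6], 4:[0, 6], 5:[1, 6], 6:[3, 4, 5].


DFS stack-based: start with [0]
Visit order: [0, 1, 5, 6, 3, 4, 2]


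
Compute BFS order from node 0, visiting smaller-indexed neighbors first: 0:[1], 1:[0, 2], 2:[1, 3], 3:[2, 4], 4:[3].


BFS queue: start with [0]
Visit order: [0, 1, 2, 3, 4]


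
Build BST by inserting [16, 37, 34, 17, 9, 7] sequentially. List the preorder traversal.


Root = 16; build tree by BST insertion.
Preorder traversal: [16, 9, 7, 37, 34, 17]


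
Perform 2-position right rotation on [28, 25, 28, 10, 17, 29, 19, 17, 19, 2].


Right rotate by 2: [19, 2, 28, 25, 28, 10, 17, 29, 19, 17]


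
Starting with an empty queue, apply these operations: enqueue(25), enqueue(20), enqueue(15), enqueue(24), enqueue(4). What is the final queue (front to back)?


enqueue(25) -> [25]
enqueue(20) -> [25, 20]
enqueue(15) -> [25, 20, 15]
enqueue(24) -> [25, 20, 15, 24]
enqueue(4) -> [25, 20, 15, 24, 4]
Final queue (front to back): [25, 20, 15, 24, 4]


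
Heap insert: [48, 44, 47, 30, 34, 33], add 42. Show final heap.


Append 42: [48, 44, 47, 30, 34, 33, 42]
Bubble up: no swaps needed
Result: [48, 44, 47, 30, 34, 33, 42]


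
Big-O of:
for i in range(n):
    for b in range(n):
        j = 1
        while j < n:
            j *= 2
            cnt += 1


Per nesting level: O(n) * O(n) * O(log n) = O(n^2 log n)
Complexity: O(n^2 log n)


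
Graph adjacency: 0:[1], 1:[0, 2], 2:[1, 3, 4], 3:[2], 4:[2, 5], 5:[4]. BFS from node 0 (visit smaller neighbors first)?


BFS queue: start with [0]
Visit order: [0, 1, 2, 3, 4, 5]


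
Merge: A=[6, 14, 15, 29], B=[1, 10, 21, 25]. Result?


Compare heads, take smaller each step.
Merged: [1, 6, 10, 14, 15, 21, 25, 29]


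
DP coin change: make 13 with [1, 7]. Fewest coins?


dp[0]=0; dp[i]=1+min(dp[i-c] for c in coins)
...dp[8]=2, dp[9]=3, dp[10]=4, dp[11]=5, dp[12]=6, dp[13]=7
Minimum coins for 13 = 7


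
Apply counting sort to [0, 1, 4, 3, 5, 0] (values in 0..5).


Count array: [2, 1, 0, 1, 1, 1]
Reconstruct: [0, 0, 1, 3, 4, 5]


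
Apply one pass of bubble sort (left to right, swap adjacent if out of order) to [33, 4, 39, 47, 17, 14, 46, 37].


After one pass: [4, 33, 39, 17, 14, 46, 37, 47]


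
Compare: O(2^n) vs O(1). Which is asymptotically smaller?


constant grows slower than exponential
O(1) is asymptotically smaller; O(2^n) grows faster


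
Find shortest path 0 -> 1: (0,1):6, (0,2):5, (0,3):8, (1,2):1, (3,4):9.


Dijkstra from 0:
Distances: {0: 0, 1: 6, 2: 5, 3: 8, 4: 17}
Shortest distance to 1 = 6, path = [0, 1]


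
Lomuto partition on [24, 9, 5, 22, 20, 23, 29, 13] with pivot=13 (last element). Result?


Elements <= 13 go left of pivot.
Result: [9, 5, 13, 22, 20, 23, 29, 24], pivot at index 2


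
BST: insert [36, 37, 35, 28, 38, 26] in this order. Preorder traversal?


Root = 36; build tree by BST insertion.
Preorder traversal: [36, 35, 28, 26, 37, 38]


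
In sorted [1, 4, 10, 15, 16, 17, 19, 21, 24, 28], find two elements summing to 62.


Two pointers: lo=0, hi=9
No pair sums to 62


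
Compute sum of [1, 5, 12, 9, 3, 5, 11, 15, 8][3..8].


Prefix sums: [0, 1, 6, 18, 27, 30, 35, 46, 61, 69]
Sum[3..8] = prefix[9] - prefix[3] = 69 - 18 = 51


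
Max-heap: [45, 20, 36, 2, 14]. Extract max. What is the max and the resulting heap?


Max = 45
Replace root with last, heapify down
Resulting heap: [36, 20, 14, 2]


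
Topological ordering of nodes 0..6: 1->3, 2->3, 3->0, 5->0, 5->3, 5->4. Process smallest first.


Kahn's algorithm, process smallest node first
Order: [1, 2, 5, 3, 0, 4, 6]


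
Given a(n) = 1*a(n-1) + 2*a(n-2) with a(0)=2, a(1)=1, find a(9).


Build bottom-up:
...a(7)=127, a(8)=257, a(9)=1*257+2*127=511


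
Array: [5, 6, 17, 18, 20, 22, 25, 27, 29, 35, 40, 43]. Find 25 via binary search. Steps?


Search for 25:
[0,11] mid=5 arr[5]=22
[6,11] mid=8 arr[8]=29
[6,7] mid=6 arr[6]=25
Total: 3 comparisons


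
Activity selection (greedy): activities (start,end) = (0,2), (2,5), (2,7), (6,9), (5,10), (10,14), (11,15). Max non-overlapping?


Greedy: pick earliest-ending, then skip overlaps.
Selected (4 activities): [(0, 2), (2, 5), (6, 9), (10, 14)]


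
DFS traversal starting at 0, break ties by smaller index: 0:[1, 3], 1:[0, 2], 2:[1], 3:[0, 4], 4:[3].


DFS stack-based: start with [0]
Visit order: [0, 1, 2, 3, 4]


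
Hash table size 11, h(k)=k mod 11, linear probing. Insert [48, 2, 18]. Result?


Insertions: 48->slot 4; 2->slot 2; 18->slot 7
Table: [None, None, 2, None, 48, None, None, 18, None, None, None]


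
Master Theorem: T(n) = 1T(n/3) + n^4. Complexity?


a=1, b=3, c=4. log_3(1)=0 < c=4. Case 3: O(n^c) = O(n^4)
Complexity: O(n^4)


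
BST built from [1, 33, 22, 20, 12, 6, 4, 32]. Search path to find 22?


BST root = 1
Search for 22: compare at each node
Path: [1, 33, 22]


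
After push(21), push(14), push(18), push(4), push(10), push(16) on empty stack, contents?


push(21) -> [21]
push(14) -> [21, 14]
push(18) -> [21, 14, 18]
push(4) -> [21, 14, 18, 4]
push(10) -> [21, 14, 18, 4, 10]
push(16) -> [21, 14, 18, 4, 10, 16]
Final stack (bottom to top): [21, 14, 18, 4, 10, 16]


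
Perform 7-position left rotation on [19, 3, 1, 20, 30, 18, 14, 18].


Left rotate by 7: [18, 19, 3, 1, 20, 30, 18, 14]


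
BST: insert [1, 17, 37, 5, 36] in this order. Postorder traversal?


Root = 1; build tree by BST insertion.
Postorder traversal: [5, 36, 37, 17, 1]


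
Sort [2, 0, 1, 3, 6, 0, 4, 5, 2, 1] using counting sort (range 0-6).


Count array: [2, 2, 2, 1, 1, 1, 1]
Reconstruct: [0, 0, 1, 1, 2, 2, 3, 4, 5, 6]


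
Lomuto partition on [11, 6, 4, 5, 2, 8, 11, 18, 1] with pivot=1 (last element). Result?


Elements <= 1 go left of pivot.
Result: [1, 6, 4, 5, 2, 8, 11, 18, 11], pivot at index 0


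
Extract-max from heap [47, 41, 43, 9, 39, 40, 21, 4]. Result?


Max = 47
Replace root with last, heapify down
Resulting heap: [43, 41, 40, 9, 39, 4, 21]


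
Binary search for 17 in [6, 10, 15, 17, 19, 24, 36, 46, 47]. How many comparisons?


Search for 17:
[0,8] mid=4 arr[4]=19
[0,3] mid=1 arr[1]=10
[2,3] mid=2 arr[2]=15
[3,3] mid=3 arr[3]=17
Total: 4 comparisons


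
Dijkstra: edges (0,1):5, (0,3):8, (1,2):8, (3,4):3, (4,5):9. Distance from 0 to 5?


Dijkstra from 0:
Distances: {0: 0, 1: 5, 2: 13, 3: 8, 4: 11, 5: 20}
Shortest distance to 5 = 20, path = [0, 3, 4, 5]


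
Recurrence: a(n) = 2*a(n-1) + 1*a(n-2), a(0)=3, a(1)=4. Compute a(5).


Build bottom-up:
...a(3)=26, a(4)=63, a(5)=2*63+1*26=152


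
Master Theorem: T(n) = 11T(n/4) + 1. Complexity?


a=11, b=4, c=0. log_4(11)=1.730 > c=0. Case 1: O(n^log_b(a)) = O(n^1.730)
Complexity: O(n^1.730)


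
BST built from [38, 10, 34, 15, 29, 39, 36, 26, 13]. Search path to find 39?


BST root = 38
Search for 39: compare at each node
Path: [38, 39]


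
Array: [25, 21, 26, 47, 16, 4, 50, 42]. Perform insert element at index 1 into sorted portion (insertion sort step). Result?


After one pass: [21, 25, 26, 47, 16, 4, 50, 42]


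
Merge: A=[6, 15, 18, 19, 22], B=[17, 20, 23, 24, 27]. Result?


Compare heads, take smaller each step.
Merged: [6, 15, 17, 18, 19, 20, 22, 23, 24, 27]


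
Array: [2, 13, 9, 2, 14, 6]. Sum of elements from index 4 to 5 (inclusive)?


Prefix sums: [0, 2, 15, 24, 26, 40, 46]
Sum[4..5] = prefix[6] - prefix[4] = 46 - 26 = 20


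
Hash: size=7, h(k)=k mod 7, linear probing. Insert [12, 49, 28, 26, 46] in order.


Insertions: 12->slot 5; 49->slot 0; 28->slot 1; 26->slot 6; 46->slot 4
Table: [49, 28, None, None, 46, 12, 26]


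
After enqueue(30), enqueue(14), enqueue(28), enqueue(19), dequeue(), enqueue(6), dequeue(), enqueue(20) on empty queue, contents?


enqueue(30) -> [30]
enqueue(14) -> [30, 14]
enqueue(28) -> [30, 14, 28]
enqueue(19) -> [30, 14, 28, 19]
dequeue() returns 30 -> [14, 28, 19]
enqueue(6) -> [14, 28, 19, 6]
dequeue() returns 14 -> [28, 19, 6]
enqueue(20) -> [28, 19, 6, 20]
Final queue (front to back): [28, 19, 6, 20]


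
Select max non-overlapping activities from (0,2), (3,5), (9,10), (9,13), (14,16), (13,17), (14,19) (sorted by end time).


Greedy: pick earliest-ending, then skip overlaps.
Selected (4 activities): [(0, 2), (3, 5), (9, 10), (14, 16)]


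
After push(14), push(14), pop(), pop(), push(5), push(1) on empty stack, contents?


push(14) -> [14]
push(14) -> [14, 14]
pop() returns 14 -> [14]
pop() returns 14 -> []
push(5) -> [5]
push(1) -> [5, 1]
Final stack (bottom to top): [5, 1]


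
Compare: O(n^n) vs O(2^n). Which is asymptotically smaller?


exponential grows slower than n^n
O(2^n) is asymptotically smaller; O(n^n) grows faster


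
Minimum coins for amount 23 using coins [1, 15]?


dp[0]=0; dp[i]=1+min(dp[i-c] for c in coins)
...dp[18]=4, dp[19]=5, dp[20]=6, dp[21]=7, dp[22]=8, dp[23]=9
Minimum coins for 23 = 9


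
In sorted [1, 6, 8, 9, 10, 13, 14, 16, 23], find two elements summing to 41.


Two pointers: lo=0, hi=8
No pair sums to 41


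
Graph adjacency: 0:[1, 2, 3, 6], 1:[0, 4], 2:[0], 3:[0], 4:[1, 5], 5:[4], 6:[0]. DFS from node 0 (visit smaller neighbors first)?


DFS stack-based: start with [0]
Visit order: [0, 1, 4, 5, 2, 3, 6]


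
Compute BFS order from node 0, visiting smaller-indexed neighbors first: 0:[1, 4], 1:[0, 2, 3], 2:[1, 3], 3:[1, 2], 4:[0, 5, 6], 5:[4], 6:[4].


BFS queue: start with [0]
Visit order: [0, 1, 4, 2, 3, 5, 6]


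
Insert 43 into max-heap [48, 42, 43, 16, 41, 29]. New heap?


Append 43: [48, 42, 43, 16, 41, 29, 43]
Bubble up: no swaps needed
Result: [48, 42, 43, 16, 41, 29, 43]


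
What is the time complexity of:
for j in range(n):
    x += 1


Per nesting level: O(n) = O(n)
Complexity: O(n)


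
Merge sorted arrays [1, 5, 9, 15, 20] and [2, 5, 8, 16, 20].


Compare heads, take smaller each step.
Merged: [1, 2, 5, 5, 8, 9, 15, 16, 20, 20]


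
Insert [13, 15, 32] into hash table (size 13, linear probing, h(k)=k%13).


Insertions: 13->slot 0; 15->slot 2; 32->slot 6
Table: [13, None, 15, None, None, None, 32, None, None, None, None, None, None]


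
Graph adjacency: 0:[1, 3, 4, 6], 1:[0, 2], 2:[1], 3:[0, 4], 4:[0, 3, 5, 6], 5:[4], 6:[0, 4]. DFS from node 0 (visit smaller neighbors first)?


DFS stack-based: start with [0]
Visit order: [0, 1, 2, 3, 4, 5, 6]


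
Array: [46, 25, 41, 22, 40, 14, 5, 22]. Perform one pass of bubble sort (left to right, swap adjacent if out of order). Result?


After one pass: [25, 41, 22, 40, 14, 5, 22, 46]


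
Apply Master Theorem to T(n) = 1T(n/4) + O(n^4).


a=1, b=4, c=4. log_4(1)=0 < c=4. Case 3: O(n^c) = O(n^4)
Complexity: O(n^4)


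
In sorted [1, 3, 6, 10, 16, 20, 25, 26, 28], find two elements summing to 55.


Two pointers: lo=0, hi=8
No pair sums to 55


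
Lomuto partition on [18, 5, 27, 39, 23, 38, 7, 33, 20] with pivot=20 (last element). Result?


Elements <= 20 go left of pivot.
Result: [18, 5, 7, 20, 23, 38, 27, 33, 39], pivot at index 3


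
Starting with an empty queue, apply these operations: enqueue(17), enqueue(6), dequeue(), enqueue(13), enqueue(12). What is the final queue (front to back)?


enqueue(17) -> [17]
enqueue(6) -> [17, 6]
dequeue() returns 17 -> [6]
enqueue(13) -> [6, 13]
enqueue(12) -> [6, 13, 12]
Final queue (front to back): [6, 13, 12]


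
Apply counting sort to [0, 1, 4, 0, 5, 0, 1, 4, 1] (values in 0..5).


Count array: [3, 3, 0, 0, 2, 1]
Reconstruct: [0, 0, 0, 1, 1, 1, 4, 4, 5]


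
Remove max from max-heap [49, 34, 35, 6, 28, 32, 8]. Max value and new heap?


Max = 49
Replace root with last, heapify down
Resulting heap: [35, 34, 32, 6, 28, 8]


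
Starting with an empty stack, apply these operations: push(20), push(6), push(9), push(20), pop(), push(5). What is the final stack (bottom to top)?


push(20) -> [20]
push(6) -> [20, 6]
push(9) -> [20, 6, 9]
push(20) -> [20, 6, 9, 20]
pop() returns 20 -> [20, 6, 9]
push(5) -> [20, 6, 9, 5]
Final stack (bottom to top): [20, 6, 9, 5]


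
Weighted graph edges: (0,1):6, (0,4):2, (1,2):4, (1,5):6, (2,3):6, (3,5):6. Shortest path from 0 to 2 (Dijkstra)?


Dijkstra from 0:
Distances: {0: 0, 1: 6, 2: 10, 3: 16, 4: 2, 5: 12}
Shortest distance to 2 = 10, path = [0, 1, 2]


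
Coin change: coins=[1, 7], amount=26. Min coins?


dp[0]=0; dp[i]=1+min(dp[i-c] for c in coins)
...dp[21]=3, dp[22]=4, dp[23]=5, dp[24]=6, dp[25]=7, dp[26]=8
Minimum coins for 26 = 8


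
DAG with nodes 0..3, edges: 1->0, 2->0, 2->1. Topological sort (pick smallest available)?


Kahn's algorithm, process smallest node first
Order: [2, 1, 0, 3]


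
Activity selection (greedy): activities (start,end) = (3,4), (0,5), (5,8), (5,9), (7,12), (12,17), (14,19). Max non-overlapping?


Greedy: pick earliest-ending, then skip overlaps.
Selected (3 activities): [(3, 4), (5, 8), (12, 17)]


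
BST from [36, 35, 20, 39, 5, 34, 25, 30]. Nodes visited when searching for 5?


BST root = 36
Search for 5: compare at each node
Path: [36, 35, 20, 5]


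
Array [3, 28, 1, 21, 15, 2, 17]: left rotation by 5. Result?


Left rotate by 5: [2, 17, 3, 28, 1, 21, 15]


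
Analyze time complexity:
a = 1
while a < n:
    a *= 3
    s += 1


Per nesting level: O(log n) = O(log n)
Complexity: O(log n)


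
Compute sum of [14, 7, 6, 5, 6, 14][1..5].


Prefix sums: [0, 14, 21, 27, 32, 38, 52]
Sum[1..5] = prefix[6] - prefix[1] = 52 - 14 = 38


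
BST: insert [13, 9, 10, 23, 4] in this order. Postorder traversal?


Root = 13; build tree by BST insertion.
Postorder traversal: [4, 10, 9, 23, 13]


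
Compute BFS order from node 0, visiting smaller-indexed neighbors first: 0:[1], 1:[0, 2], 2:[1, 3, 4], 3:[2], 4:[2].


BFS queue: start with [0]
Visit order: [0, 1, 2, 3, 4]


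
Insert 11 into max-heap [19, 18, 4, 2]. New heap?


Append 11: [19, 18, 4, 2, 11]
Bubble up: no swaps needed
Result: [19, 18, 4, 2, 11]


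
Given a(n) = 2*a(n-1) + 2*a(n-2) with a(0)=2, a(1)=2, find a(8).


Build bottom-up:
...a(6)=416, a(7)=1136, a(8)=2*1136+2*416=3104


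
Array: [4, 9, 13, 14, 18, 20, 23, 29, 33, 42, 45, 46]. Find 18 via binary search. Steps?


Search for 18:
[0,11] mid=5 arr[5]=20
[0,4] mid=2 arr[2]=13
[3,4] mid=3 arr[3]=14
[4,4] mid=4 arr[4]=18
Total: 4 comparisons


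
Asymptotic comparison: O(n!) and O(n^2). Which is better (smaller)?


quadratic grows slower than factorial
O(n^2) is asymptotically smaller; O(n!) grows faster


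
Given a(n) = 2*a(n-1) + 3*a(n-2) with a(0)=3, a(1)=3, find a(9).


Build bottom-up:
...a(7)=3279, a(8)=9843, a(9)=2*9843+3*3279=29523


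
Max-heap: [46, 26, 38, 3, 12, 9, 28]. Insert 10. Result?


Append 10: [46, 26, 38, 3, 12, 9, 28, 10]
Bubble up: swap idx 7(10) with idx 3(3)
Result: [46, 26, 38, 10, 12, 9, 28, 3]


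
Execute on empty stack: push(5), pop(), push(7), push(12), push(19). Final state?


push(5) -> [5]
pop() returns 5 -> []
push(7) -> [7]
push(12) -> [7, 12]
push(19) -> [7, 12, 19]
Final stack (bottom to top): [7, 12, 19]


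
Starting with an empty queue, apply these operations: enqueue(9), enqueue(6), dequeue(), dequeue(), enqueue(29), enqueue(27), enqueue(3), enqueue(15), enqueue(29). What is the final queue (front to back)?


enqueue(9) -> [9]
enqueue(6) -> [9, 6]
dequeue() returns 9 -> [6]
dequeue() returns 6 -> []
enqueue(29) -> [29]
enqueue(27) -> [29, 27]
enqueue(3) -> [29, 27, 3]
enqueue(15) -> [29, 27, 3, 15]
enqueue(29) -> [29, 27, 3, 15, 29]
Final queue (front to back): [29, 27, 3, 15, 29]


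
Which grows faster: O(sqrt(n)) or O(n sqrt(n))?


sublinear grows slower than n^1.5
O(sqrt(n)) is asymptotically smaller; O(n sqrt(n)) grows faster


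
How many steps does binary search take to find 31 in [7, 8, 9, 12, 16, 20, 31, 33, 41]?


Search for 31:
[0,8] mid=4 arr[4]=16
[5,8] mid=6 arr[6]=31
Total: 2 comparisons


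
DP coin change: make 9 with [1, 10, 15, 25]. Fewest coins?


dp[0]=0; dp[i]=1+min(dp[i-c] for c in coins)
...dp[4]=4, dp[5]=5, dp[6]=6, dp[7]=7, dp[8]=8, dp[9]=9
Minimum coins for 9 = 9


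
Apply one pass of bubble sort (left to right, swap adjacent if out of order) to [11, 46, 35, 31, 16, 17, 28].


After one pass: [11, 35, 31, 16, 17, 28, 46]


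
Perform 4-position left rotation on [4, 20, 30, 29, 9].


Left rotate by 4: [9, 4, 20, 30, 29]


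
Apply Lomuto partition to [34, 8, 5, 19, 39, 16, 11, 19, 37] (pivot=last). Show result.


Elements <= 37 go left of pivot.
Result: [34, 8, 5, 19, 16, 11, 19, 37, 39], pivot at index 7


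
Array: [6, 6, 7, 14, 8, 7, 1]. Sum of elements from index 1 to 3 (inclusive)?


Prefix sums: [0, 6, 12, 19, 33, 41, 48, 49]
Sum[1..3] = prefix[4] - prefix[1] = 33 - 6 = 27


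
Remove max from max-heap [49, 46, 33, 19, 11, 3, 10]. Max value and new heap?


Max = 49
Replace root with last, heapify down
Resulting heap: [46, 19, 33, 10, 11, 3]


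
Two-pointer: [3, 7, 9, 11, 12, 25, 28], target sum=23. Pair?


Two pointers: lo=0, hi=6
Found pair: (11, 12) summing to 23


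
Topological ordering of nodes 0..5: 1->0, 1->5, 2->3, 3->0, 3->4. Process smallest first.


Kahn's algorithm, process smallest node first
Order: [1, 2, 3, 0, 4, 5]


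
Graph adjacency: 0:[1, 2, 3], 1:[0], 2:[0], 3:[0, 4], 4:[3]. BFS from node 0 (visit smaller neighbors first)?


BFS queue: start with [0]
Visit order: [0, 1, 2, 3, 4]


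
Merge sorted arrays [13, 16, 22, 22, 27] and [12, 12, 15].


Compare heads, take smaller each step.
Merged: [12, 12, 13, 15, 16, 22, 22, 27]


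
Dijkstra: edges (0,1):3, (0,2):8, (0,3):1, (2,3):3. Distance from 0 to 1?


Dijkstra from 0:
Distances: {0: 0, 1: 3, 2: 4, 3: 1}
Shortest distance to 1 = 3, path = [0, 1]


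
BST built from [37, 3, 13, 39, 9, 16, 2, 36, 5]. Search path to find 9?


BST root = 37
Search for 9: compare at each node
Path: [37, 3, 13, 9]


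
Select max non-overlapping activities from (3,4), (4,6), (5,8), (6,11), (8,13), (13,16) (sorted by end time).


Greedy: pick earliest-ending, then skip overlaps.
Selected (4 activities): [(3, 4), (4, 6), (6, 11), (13, 16)]


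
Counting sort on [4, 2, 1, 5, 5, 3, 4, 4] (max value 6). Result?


Count array: [0, 1, 1, 1, 3, 2, 0]
Reconstruct: [1, 2, 3, 4, 4, 4, 5, 5]


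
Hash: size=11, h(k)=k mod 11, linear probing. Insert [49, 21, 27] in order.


Insertions: 49->slot 5; 21->slot 10; 27->slot 6
Table: [None, None, None, None, None, 49, 27, None, None, None, 21]


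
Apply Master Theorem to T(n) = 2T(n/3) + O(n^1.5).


a=2, b=3, c=1.5. log_3(2)=0.631 < c=1.5. Case 3: O(n^c) = O(n^1.500)
Complexity: O(n^1.500)


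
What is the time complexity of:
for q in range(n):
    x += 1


Per nesting level: O(n) = O(n)
Complexity: O(n)


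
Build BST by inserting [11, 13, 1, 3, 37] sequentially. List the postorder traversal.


Root = 11; build tree by BST insertion.
Postorder traversal: [3, 1, 37, 13, 11]


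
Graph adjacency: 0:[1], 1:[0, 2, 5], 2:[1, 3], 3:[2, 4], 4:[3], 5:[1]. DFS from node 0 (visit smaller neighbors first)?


DFS stack-based: start with [0]
Visit order: [0, 1, 2, 3, 4, 5]


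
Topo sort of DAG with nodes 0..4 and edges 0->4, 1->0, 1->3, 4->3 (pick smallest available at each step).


Kahn's algorithm, process smallest node first
Order: [1, 0, 2, 4, 3]


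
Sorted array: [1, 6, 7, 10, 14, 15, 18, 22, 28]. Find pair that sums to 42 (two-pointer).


Two pointers: lo=0, hi=8
Found pair: (14, 28) summing to 42


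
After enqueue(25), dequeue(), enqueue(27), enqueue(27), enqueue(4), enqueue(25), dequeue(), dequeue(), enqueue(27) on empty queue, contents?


enqueue(25) -> [25]
dequeue() returns 25 -> []
enqueue(27) -> [27]
enqueue(27) -> [27, 27]
enqueue(4) -> [27, 27, 4]
enqueue(25) -> [27, 27, 4, 25]
dequeue() returns 27 -> [27, 4, 25]
dequeue() returns 27 -> [4, 25]
enqueue(27) -> [4, 25, 27]
Final queue (front to back): [4, 25, 27]


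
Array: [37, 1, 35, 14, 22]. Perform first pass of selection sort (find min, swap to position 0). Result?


After one pass: [1, 37, 35, 14, 22]


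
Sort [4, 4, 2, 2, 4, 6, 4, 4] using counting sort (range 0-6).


Count array: [0, 0, 2, 0, 5, 0, 1]
Reconstruct: [2, 2, 4, 4, 4, 4, 4, 6]


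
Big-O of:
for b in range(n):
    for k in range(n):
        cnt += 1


Per nesting level: O(n) * O(n) = O(n^2)
Complexity: O(n^2)


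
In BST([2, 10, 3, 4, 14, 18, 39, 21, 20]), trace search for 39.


BST root = 2
Search for 39: compare at each node
Path: [2, 10, 14, 18, 39]


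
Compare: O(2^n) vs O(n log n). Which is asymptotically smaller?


linearithmic grows slower than exponential
O(n log n) is asymptotically smaller; O(2^n) grows faster


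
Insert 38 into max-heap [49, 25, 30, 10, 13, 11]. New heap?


Append 38: [49, 25, 30, 10, 13, 11, 38]
Bubble up: swap idx 6(38) with idx 2(30)
Result: [49, 25, 38, 10, 13, 11, 30]


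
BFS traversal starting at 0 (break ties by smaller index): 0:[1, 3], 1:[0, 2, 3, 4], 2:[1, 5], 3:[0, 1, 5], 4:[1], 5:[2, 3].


BFS queue: start with [0]
Visit order: [0, 1, 3, 2, 4, 5]


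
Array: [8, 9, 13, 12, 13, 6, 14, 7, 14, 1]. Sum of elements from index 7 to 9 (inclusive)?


Prefix sums: [0, 8, 17, 30, 42, 55, 61, 75, 82, 96, 97]
Sum[7..9] = prefix[10] - prefix[7] = 97 - 75 = 22
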